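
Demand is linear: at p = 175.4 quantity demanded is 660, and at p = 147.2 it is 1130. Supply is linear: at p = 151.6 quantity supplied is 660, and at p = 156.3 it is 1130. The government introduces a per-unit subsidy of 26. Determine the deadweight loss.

4828.57

Demand slope = (147.2 − 175.4)/(1130 − 660) = −0.06, so p = 215 − 0.06q.
Supply slope = (156.3 − 151.6)/(1130 − 660) = 0.01, so p = 145 + 0.01q.
Competitive equilibrium: 215 − 0.06q = 145 + 0.01q → q* = 1000, p* = 155.
The subsidy lowers effective supply by 26: p = 119 + 0.01q.
New quantity: 215 − 0.06q = 119 + 0.01q → q' = 1371.4286.
Overproduction Δq = 1371.4286 − 1000 = 371.4286; wedge = subsidy = 26.
Welfare loss = ½ × 371.4286 × 26 = 4828.57.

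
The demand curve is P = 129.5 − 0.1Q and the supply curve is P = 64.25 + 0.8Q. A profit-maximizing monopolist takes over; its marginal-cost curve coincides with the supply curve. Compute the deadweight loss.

Competitive equilibrium: 129.5 − 0.1Q = 64.25 + 0.8Q → Q* = 72.5, P* = 122.25.
Marginal revenue: MR = 129.5 − 0.2Q. Set MR = MC: 129.5 − 0.2Q = 64.25 + 0.8Q → Q_m = 65.25.
Price P_m = 129.5 − 0.1·65.25 = 122.975; MC(Q_m) = 64.25 + 0.8·65.25 = 116.45.
Competitive Q* = 72.5, so ΔQ = 7.25; wedge = 122.975 − 116.45 = 6.525.
Deadweight loss = ½ × 7.25 × 6.525 = 23.65.

23.65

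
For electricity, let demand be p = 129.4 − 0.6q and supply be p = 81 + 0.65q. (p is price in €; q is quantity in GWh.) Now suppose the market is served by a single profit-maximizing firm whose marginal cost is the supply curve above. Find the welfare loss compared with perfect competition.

Competitive equilibrium: 129.4 − 0.6q = 81 + 0.65q → q* = 38.72, p* = 106.168.
Marginal revenue: MR = 129.4 − 1.2q. Set MR = MC: 129.4 − 1.2q = 81 + 0.65q → q_m = 26.1622.
Price p_m = 129.4 − 0.6·26.1622 = 113.7027; MC(q_m) = 81 + 0.65·26.1622 = 98.0054.
Competitive q* = 38.72, so Δq = 12.5578; wedge = 113.7027 − 98.0054 = 15.6973.
The triangle = ½ × 12.5578 × 15.6973 = €98.56.

€98.56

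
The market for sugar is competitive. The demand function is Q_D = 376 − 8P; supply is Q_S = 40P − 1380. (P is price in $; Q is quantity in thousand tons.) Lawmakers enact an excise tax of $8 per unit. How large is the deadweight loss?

In inverse form: demand P = 47 − 0.125Q, supply P = 34.5 + 0.025Q.
Competitive equilibrium: 47 − 0.125Q = 34.5 + 0.025Q → Q* = 83.3333, P* = 36.5833.
With the tax, the buyer price exceeds the seller price by 8: (47 − 0.125Q) − (34.5 + 0.025Q) = 8 → Q' = 30.
ΔQ = 83.3333 − 30 = 53.3333; the wedge equals the tax, 8.
DWL = ½ × 53.3333 × 8 = $213.33 thousand.

$213.33 thousand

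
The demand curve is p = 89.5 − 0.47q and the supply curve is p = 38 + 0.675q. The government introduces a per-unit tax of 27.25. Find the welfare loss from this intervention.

Competitive equilibrium: 89.5 − 0.47q = 38 + 0.675q → q* = 44.9782, p* = 68.3603.
With the tax, the buyer price exceeds the seller price by 27.25: (89.5 − 0.47q) − (38 + 0.675q) = 27.25 → q' = 21.179.
Δq = 44.9782 − 21.179 = 23.7992; the wedge equals the tax, 27.25.
Deadweight loss = ½ × 23.7992 × 27.25 = 324.26.

324.26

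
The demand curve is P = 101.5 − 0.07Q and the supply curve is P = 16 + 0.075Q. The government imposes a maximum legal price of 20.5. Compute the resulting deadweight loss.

Competitive equilibrium: 101.5 − 0.07Q = 16 + 0.075Q → Q* = 589.6552, P* = 60.2241.
At the ceiling P = 20.5, quantity supplied = (20.5 − 16)/0.075 = 60.
Willingness to pay at Q' = 60: 101.5 − 0.07·60 = 97.3.
ΔQ = 589.6552 − 60 = 529.6552; wedge = 97.3 − 20.5 = 76.8.
DWL = ½ × 529.6552 × 76.8 = 20338.76.

20338.76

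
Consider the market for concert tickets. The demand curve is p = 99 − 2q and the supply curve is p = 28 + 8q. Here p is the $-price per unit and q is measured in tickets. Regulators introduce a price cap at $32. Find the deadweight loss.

$217.80

Competitive equilibrium: 99 − 2q = 28 + 8q → q* = 7.1, p* = 84.8.
At the ceiling p = 32, quantity supplied = (32 − 28)/8 = 0.5.
Willingness to pay at q' = 0.5: 99 − 2·0.5 = 98.
Δq = 7.1 − 0.5 = 6.6; wedge = 98 − 32 = 66.
Welfare loss = ½ × 6.6 × 66 = $217.80.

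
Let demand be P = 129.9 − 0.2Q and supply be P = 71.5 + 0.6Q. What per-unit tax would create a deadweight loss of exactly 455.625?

Competitive equilibrium: 129.9 − 0.2Q = 71.5 + 0.6Q → Q* = 73, P* = 115.3.
A tax t gives ΔQ = t/0.8 and wedge t, so DWL = t²/1.6.
t²/1.6 = 455.625 → t² = 729 → t = 27.

27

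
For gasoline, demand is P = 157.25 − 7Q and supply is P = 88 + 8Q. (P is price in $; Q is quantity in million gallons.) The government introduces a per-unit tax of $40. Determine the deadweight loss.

$53.33 million

Competitive equilibrium: 157.25 − 7Q = 88 + 8Q → Q* = 4.6167, P* = 124.9333.
With the tax, the buyer price exceeds the seller price by 40: (157.25 − 7Q) − (88 + 8Q) = 40 → Q' = 1.95.
ΔQ = 4.6167 − 1.95 = 2.6667; the wedge equals the tax, 40.
DWL = ½ × 2.6667 × 40 = $53.33 million.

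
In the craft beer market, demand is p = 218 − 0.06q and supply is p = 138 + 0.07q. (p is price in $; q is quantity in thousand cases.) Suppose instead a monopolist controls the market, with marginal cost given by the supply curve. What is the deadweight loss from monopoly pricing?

Competitive equilibrium: 218 − 0.06q = 138 + 0.07q → q* = 615.38462, p* = 181.07692.
Marginal revenue: MR = 218 − 0.12q. Set MR = MC: 218 − 0.12q = 138 + 0.07q → q_m = 421.05263.
Price p_m = 218 − 0.06·421.05263 = 192.73684; MC(q_m) = 138 + 0.07·421.05263 = 167.47368.
Competitive q* = 615.38462, so Δq = 194.33199; wedge = 192.73684 − 167.47368 = 25.26316.
Welfare loss = ½ × 194.33199 × 25.26316 = $2454.72 thousand.

$2454.72 thousand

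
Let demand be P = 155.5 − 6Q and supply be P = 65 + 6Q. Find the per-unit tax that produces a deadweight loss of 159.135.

Competitive equilibrium: 155.5 − 6Q = 65 + 6Q → Q* = 7.5417, P* = 110.25.
A tax t gives ΔQ = t/12 and wedge t, so DWL = t²/24.
t²/24 = 159.135 → t² = 3819.24 → t = 61.8.

61.8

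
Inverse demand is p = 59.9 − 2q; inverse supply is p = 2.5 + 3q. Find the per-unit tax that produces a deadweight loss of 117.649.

34.3

Competitive equilibrium: 59.9 − 2q = 2.5 + 3q → q* = 11.48, p* = 36.94.
A tax t gives Δq = t/5 and wedge t, so DWL = t²/10.
t²/10 = 117.649 → t² = 1176.49 → t = 34.3.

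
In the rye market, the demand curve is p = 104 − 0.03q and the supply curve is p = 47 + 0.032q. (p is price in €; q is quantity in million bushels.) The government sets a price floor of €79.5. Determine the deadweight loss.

€326.89 million

Competitive equilibrium: 104 − 0.03q = 47 + 0.032q → q* = 919.3548, p* = 76.4194.
At the floor p = 79.5, quantity demanded = (104 − 79.5)/0.03 = 816.6667.
Sellers' marginal cost at q' = 816.6667: 47 + 0.032·816.6667 = 73.1333.
Δq = 919.3548 − 816.6667 = 102.6881; wedge = 79.5 − 73.1333 = 6.3667.
Deadweight loss = ½ × 102.6881 × 6.3667 = €326.89 million.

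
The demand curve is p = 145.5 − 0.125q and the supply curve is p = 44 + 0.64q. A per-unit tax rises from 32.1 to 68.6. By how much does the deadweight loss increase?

Competitive equilibrium: 145.5 − 0.125q = 44 + 0.64q → q* = 132.6797, p* = 128.915.
For a per-unit tax t: Δq = t/0.765, so DWL = ½·t·(t/0.765) = t²/1.53.
At t = 32.1: DWL = 673.471. At t = 68.6: DWL = 3075.791.
Increase = 3075.791 − 673.471 = 2402.32.

2402.32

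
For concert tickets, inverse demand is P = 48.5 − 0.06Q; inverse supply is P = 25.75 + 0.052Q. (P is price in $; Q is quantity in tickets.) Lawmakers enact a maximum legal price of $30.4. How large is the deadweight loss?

$723.98

Competitive equilibrium: 48.5 − 0.06Q = 25.75 + 0.052Q → Q* = 203.125, P* = 36.3125.
At the ceiling P = 30.4, quantity supplied = (30.4 − 25.75)/0.052 = 89.42308.
Willingness to pay at Q' = 89.42308: 48.5 − 0.06·89.42308 = 43.13462.
ΔQ = 203.125 − 89.42308 = 113.70192; wedge = 43.13462 − 30.4 = 12.73462.
The triangle = ½ × 113.70192 × 12.73462 = $723.98.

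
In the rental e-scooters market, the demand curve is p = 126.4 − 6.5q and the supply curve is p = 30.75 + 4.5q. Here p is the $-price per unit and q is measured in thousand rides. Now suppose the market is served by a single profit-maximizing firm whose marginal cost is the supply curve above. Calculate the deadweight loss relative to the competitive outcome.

$57.37 thousand

Competitive equilibrium: 126.4 − 6.5q = 30.75 + 4.5q → q* = 8.6955, p* = 69.8795.
Marginal revenue: MR = 126.4 − 13q. Set MR = MC: 126.4 − 13q = 30.75 + 4.5q → q_m = 5.4657.
Price p_m = 126.4 − 6.5·5.4657 = 90.873; MC(q_m) = 30.75 + 4.5·5.4657 = 55.3457.
Competitive q* = 8.6955, so Δq = 3.2298; wedge = 90.873 − 55.3457 = 35.5273.
DWL = ½ × 3.2298 × 35.5273 = $57.37 thousand.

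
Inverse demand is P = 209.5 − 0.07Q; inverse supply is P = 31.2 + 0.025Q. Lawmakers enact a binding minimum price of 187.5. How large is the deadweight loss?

Competitive equilibrium: 209.5 − 0.07Q = 31.2 + 0.025Q → Q* = 1876.84211, P* = 78.12105.
At the floor P = 187.5, quantity demanded = (209.5 − 187.5)/0.07 = 314.28571.
Sellers' marginal cost at Q' = 314.28571: 31.2 + 0.025·314.28571 = 39.05714.
ΔQ = 1876.84211 − 314.28571 = 1562.5564; wedge = 187.5 − 39.05714 = 148.44286.
DWL = ½ × 1562.5564 × 148.44286 = 115975.17.

115975.17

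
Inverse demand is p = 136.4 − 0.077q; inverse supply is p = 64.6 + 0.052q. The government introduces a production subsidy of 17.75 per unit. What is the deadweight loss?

Competitive equilibrium: 136.4 − 0.077q = 64.6 + 0.052q → q* = 556.5891, p* = 93.5426.
The subsidy lowers effective supply by 17.75: p = 46.85 + 0.052q.
New quantity: 136.4 − 0.077q = 46.85 + 0.052q → q' = 694.186.
Overproduction Δq = 694.186 − 556.5891 = 137.5969; wedge = subsidy = 17.75.
Welfare loss = ½ × 137.5969 × 17.75 = 1221.17.

1221.17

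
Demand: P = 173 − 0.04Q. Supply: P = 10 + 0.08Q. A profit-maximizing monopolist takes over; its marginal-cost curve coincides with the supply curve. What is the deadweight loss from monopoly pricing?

6919.01

Competitive equilibrium: 173 − 0.04Q = 10 + 0.08Q → Q* = 1358.3333, P* = 118.6667.
Marginal revenue: MR = 173 − 0.08Q. Set MR = MC: 173 − 0.08Q = 10 + 0.08Q → Q_m = 1018.75.
Price P_m = 173 − 0.04·1018.75 = 132.25; MC(Q_m) = 10 + 0.08·1018.75 = 91.5.
Competitive Q* = 1358.3333, so ΔQ = 339.5833; wedge = 132.25 − 91.5 = 40.75.
Welfare loss = ½ × 339.5833 × 40.75 = 6919.01.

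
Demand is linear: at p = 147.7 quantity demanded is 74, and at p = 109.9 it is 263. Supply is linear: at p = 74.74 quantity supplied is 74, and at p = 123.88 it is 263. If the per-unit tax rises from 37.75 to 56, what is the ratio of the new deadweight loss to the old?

2.201

Demand slope = (109.9 − 147.7)/(263 − 74) = −0.2, so p = 162.5 − 0.2q.
Supply slope = (123.88 − 74.74)/(263 − 74) = 0.26, so p = 55.5 + 0.26q.
Competitive equilibrium: 162.5 − 0.2q = 55.5 + 0.26q → q* = 232.6087, p* = 115.9783.
For a per-unit tax t: Δq = t/0.46, so DWL = ½·t·(t/0.46) = t²/0.92.
At t = 37.75: DWL = 1548.981. At t = 56: DWL = 3408.696.
Ratio = (56/37.75)² = 2.201.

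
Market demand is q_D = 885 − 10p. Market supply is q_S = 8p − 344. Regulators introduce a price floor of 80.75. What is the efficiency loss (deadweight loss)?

In inverse form: demand p = 88.5 − 0.1q, supply p = 43 + 0.125q.
Competitive equilibrium: 88.5 − 0.1q = 43 + 0.125q → q* = 202.2222, p* = 68.2778.
At the floor p = 80.75, quantity demanded = (88.5 − 80.75)/0.1 = 77.5.
Sellers' marginal cost at q' = 77.5: 43 + 0.125·77.5 = 52.6875.
Δq = 202.2222 − 77.5 = 124.7222; wedge = 80.75 − 52.6875 = 28.0625.
Welfare loss = ½ × 124.7222 × 28.0625 = 1750.01.

1750.01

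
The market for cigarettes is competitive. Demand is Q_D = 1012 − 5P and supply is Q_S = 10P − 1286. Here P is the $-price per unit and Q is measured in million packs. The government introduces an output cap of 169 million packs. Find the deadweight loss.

$889.35 million

In inverse form: demand P = 202.4 − 0.2Q, supply P = 128.6 + 0.1Q.
Competitive equilibrium: 202.4 − 0.2Q = 128.6 + 0.1Q → Q* = 246, P* = 153.2.
At Q = 169: demand price = 202.4 − 0.2·169 = 168.6; supply price = 128.6 + 0.1·169 = 145.5.
ΔQ = 246 − 169 = 77; wedge = 168.6 − 145.5 = 23.1.
Welfare loss = ½ × 77 × 23.1 = $889.35 million.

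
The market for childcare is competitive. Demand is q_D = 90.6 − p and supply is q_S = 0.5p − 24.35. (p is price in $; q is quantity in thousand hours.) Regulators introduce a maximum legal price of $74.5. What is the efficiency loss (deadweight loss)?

$1.71 thousand

In inverse form: demand p = 90.6 − q, supply p = 48.7 + 2q.
Competitive equilibrium: 90.6 − q = 48.7 + 2q → q* = 13.9667, p* = 76.6333.
At the ceiling p = 74.5, quantity supplied = (74.5 − 48.7)/2 = 12.9.
Willingness to pay at q' = 12.9: 90.6 − 1·12.9 = 77.7.
Δq = 13.9667 − 12.9 = 1.0667; wedge = 77.7 − 74.5 = 3.2.
DWL = ½ × 1.0667 × 3.2 = $1.71 thousand.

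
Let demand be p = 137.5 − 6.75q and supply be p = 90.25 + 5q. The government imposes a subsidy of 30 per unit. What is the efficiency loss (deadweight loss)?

38.30

Competitive equilibrium: 137.5 − 6.75q = 90.25 + 5q → q* = 4.0213, p* = 110.3564.
The subsidy lowers effective supply by 30: p = 60.25 + 5q.
New quantity: 137.5 − 6.75q = 60.25 + 5q → q' = 6.5745.
Overproduction Δq = 6.5745 − 4.0213 = 2.5532; wedge = subsidy = 30.
The triangle = ½ × 2.5532 × 30 = 38.30.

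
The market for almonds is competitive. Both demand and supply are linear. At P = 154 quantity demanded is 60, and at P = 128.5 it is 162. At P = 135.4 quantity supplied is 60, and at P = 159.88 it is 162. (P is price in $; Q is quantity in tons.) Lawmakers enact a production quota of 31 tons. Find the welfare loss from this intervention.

Demand slope = (128.5 − 154)/(162 − 60) = −0.25, so P = 169 − 0.25Q.
Supply slope = (159.88 − 135.4)/(162 − 60) = 0.24, so P = 121 + 0.24Q.
Competitive equilibrium: 169 − 0.25Q = 121 + 0.24Q → Q* = 97.9592, P* = 144.5102.
At Q = 31: demand price = 169 − 0.25·31 = 161.25; supply price = 121 + 0.24·31 = 128.44.
ΔQ = 97.9592 − 31 = 66.9592; wedge = 161.25 − 128.44 = 32.81.
DWL = ½ × 66.9592 × 32.81 = $1098.47.

$1098.47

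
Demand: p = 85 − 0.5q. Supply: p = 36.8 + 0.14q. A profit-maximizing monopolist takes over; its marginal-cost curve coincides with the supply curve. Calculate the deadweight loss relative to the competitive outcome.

349.15

Competitive equilibrium: 85 − 0.5q = 36.8 + 0.14q → q* = 75.3125, p* = 47.3438.
Marginal revenue: MR = 85 − q. Set MR = MC: 85 − q = 36.8 + 0.14q → q_m = 42.2807.
Price p_m = 85 − 0.5·42.2807 = 63.8597; MC(q_m) = 36.8 + 0.14·42.2807 = 42.7193.
Competitive q* = 75.3125, so Δq = 33.0318; wedge = 63.8597 − 42.7193 = 21.1404.
The triangle = ½ × 33.0318 × 21.1404 = 349.15.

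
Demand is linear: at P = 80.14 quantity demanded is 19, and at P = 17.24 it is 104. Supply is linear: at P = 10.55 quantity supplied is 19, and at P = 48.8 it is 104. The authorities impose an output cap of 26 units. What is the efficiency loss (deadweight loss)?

Demand slope = (17.24 − 80.14)/(104 − 19) = −0.74, so P = 94.2 − 0.74Q.
Supply slope = (48.8 − 10.55)/(104 − 19) = 0.45, so P = 2 + 0.45Q.
Competitive equilibrium: 94.2 − 0.74Q = 2 + 0.45Q → Q* = 77.479, P* = 36.8655.
At Q = 26: demand price = 94.2 − 0.74·26 = 74.96; supply price = 2 + 0.45·26 = 13.7.
ΔQ = 77.479 − 26 = 51.479; wedge = 74.96 − 13.7 = 61.26.
DWL = ½ × 51.479 × 61.26 = 1576.80.

1576.80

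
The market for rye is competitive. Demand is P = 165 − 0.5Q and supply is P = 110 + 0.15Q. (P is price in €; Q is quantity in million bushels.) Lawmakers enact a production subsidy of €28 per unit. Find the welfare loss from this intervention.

€603.08 million

Competitive equilibrium: 165 − 0.5Q = 110 + 0.15Q → Q* = 84.6154, P* = 122.6923.
The subsidy lowers effective supply by 28: P = 82 + 0.15Q.
New quantity: 165 − 0.5Q = 82 + 0.15Q → Q' = 127.6923.
Overproduction ΔQ = 127.6923 − 84.6154 = 43.0769; wedge = subsidy = 28.
Welfare loss = ½ × 43.0769 × 28 = €603.08 million.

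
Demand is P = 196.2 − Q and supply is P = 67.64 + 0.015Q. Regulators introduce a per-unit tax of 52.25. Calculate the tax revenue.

Competitive equilibrium: 196.2 − Q = 67.64 + 0.015Q → Q* = 126.6601, P* = 69.5399.
With the tax, the buyer price exceeds the seller price by 52.25: (196.2 − Q) − (67.64 + 0.015Q) = 52.25 → Q' = 75.18227.
Tax revenue = 52.25 × 75.18227 = 3928.27.

3928.27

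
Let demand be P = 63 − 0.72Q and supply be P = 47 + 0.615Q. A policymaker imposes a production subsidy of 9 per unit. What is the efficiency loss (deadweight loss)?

30.34

Competitive equilibrium: 63 − 0.72Q = 47 + 0.615Q → Q* = 11.985, P* = 54.3708.
The subsidy lowers effective supply by 9: P = 38 + 0.615Q.
New quantity: 63 − 0.72Q = 38 + 0.615Q → Q' = 18.7266.
Overproduction ΔQ = 18.7266 − 11.985 = 6.7416; wedge = subsidy = 9.
DWL = ½ × 6.7416 × 9 = 30.34.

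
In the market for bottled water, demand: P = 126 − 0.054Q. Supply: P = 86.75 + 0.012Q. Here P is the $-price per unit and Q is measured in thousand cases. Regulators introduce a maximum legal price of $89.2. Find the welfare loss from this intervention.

$5032.96 thousand

Competitive equilibrium: 126 − 0.054Q = 86.75 + 0.012Q → Q* = 594.697, P* = 93.8864.
At the ceiling P = 89.2, quantity supplied = (89.2 − 86.75)/0.012 = 204.1667.
Willingness to pay at Q' = 204.1667: 126 − 0.054·204.1667 = 114.975.
ΔQ = 594.697 − 204.1667 = 390.5303; wedge = 114.975 − 89.2 = 25.775.
DWL = ½ × 390.5303 × 25.775 = $5032.96 thousand.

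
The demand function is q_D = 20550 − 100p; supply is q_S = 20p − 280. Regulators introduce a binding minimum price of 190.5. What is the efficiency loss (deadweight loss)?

In inverse form: demand p = 205.5 − 0.01q, supply p = 14 + 0.05q.
Competitive equilibrium: 205.5 − 0.01q = 14 + 0.05q → q* = 3191.66667, p* = 173.58333.
At the floor p = 190.5, quantity demanded = (205.5 − 190.5)/0.01 = 1500.
Sellers' marginal cost at q' = 1500: 14 + 0.05·1500 = 89.
Δq = 3191.66667 − 1500 = 1691.66667; wedge = 190.5 − 89 = 101.5.
Welfare loss = ½ × 1691.66667 × 101.5 = 85852.08.

85852.08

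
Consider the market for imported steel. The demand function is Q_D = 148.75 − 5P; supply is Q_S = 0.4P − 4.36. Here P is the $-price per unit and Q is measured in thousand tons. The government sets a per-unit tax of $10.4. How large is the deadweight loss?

$20.03 thousand

In inverse form: demand P = 29.75 − 0.2Q, supply P = 10.9 + 2.5Q.
Competitive equilibrium: 29.75 − 0.2Q = 10.9 + 2.5Q → Q* = 6.9815, P* = 28.3537.
With the tax, the buyer price exceeds the seller price by 10.4: (29.75 − 0.2Q) − (10.9 + 2.5Q) = 10.4 → Q' = 3.1296.
ΔQ = 6.9815 − 3.1296 = 3.8519; the wedge equals the tax, 10.4.
Welfare loss = ½ × 3.8519 × 10.4 = $20.03 thousand.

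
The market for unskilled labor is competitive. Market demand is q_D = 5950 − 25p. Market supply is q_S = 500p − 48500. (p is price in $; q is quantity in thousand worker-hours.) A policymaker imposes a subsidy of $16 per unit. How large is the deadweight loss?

In inverse form: demand p = 238 − 0.04q, supply p = 97 + 0.002q.
Competitive equilibrium: 238 − 0.04q = 97 + 0.002q → q* = 3357.1429, p* = 103.7143.
The subsidy lowers effective supply by 16: p = 81 + 0.002q.
New quantity: 238 − 0.04q = 81 + 0.002q → q' = 3738.0952.
Overproduction Δq = 3738.0952 − 3357.1429 = 380.9523; wedge = subsidy = 16.
DWL = ½ × 380.9523 × 16 = $3047.62 thousand.

$3047.62 thousand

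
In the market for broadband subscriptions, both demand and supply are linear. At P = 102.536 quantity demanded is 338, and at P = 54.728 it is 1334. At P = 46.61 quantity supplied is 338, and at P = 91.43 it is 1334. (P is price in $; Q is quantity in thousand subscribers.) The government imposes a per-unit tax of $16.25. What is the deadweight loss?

$1419.69 thousand

Demand slope = (54.728 − 102.536)/(1334 − 338) = −0.048, so P = 118.76 − 0.048Q.
Supply slope = (91.43 − 46.61)/(1334 − 338) = 0.045, so P = 31.4 + 0.045Q.
Competitive equilibrium: 118.76 − 0.048Q = 31.4 + 0.045Q → Q* = 939.3548, P* = 73.671.
With the tax, the buyer price exceeds the seller price by 16.25: (118.76 − 0.048Q) − (31.4 + 0.045Q) = 16.25 → Q' = 764.6237.
ΔQ = 939.3548 − 764.6237 = 174.7311; the wedge equals the tax, 16.25.
Welfare loss = ½ × 174.7311 × 16.25 = $1419.69 thousand.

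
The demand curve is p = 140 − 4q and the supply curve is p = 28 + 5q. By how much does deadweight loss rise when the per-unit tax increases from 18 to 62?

195.56

Competitive equilibrium: 140 − 4q = 28 + 5q → q* = 12.4444, p* = 90.2222.
For a per-unit tax t: Δq = t/9, so DWL = ½·t·(t/9) = t²/18.
At t = 18: DWL = 18. At t = 62: DWL = 213.556.
Increase = 213.556 − 18 = 195.56.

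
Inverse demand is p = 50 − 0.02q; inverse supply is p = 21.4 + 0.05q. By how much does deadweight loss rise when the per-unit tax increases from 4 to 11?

Competitive equilibrium: 50 − 0.02q = 21.4 + 0.05q → q* = 408.5714, p* = 41.8286.
For a per-unit tax t: Δq = t/0.07, so DWL = ½·t·(t/0.07) = t²/0.14.
At t = 4: DWL = 114.286. At t = 11: DWL = 864.286.
Increase = 864.286 − 114.286 = 750.

750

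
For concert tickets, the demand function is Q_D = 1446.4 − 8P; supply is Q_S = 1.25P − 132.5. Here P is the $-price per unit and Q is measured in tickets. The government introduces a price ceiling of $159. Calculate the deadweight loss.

In inverse form: demand P = 180.8 − 0.125Q, supply P = 106 + 0.8Q.
Competitive equilibrium: 180.8 − 0.125Q = 106 + 0.8Q → Q* = 80.8649, P* = 170.6919.
At the ceiling P = 159, quantity supplied = (159 − 106)/0.8 = 66.25.
Willingness to pay at Q' = 66.25: 180.8 − 0.125·66.25 = 172.5188.
ΔQ = 80.8649 − 66.25 = 14.6149; wedge = 172.5188 − 159 = 13.5188.
The triangle = ½ × 14.6149 × 13.5188 = $98.79.

$98.79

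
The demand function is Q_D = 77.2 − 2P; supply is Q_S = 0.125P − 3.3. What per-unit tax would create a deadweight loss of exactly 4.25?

In inverse form: demand P = 38.6 − 0.5Q, supply P = 26.4 + 8Q.
Competitive equilibrium: 38.6 − 0.5Q = 26.4 + 8Q → Q* = 1.4353, P* = 37.8824.
A tax t gives ΔQ = t/8.5 and wedge t, so DWL = t²/17.
t²/17 = 4.25 → t² = 72.25 → t = 8.5.

8.5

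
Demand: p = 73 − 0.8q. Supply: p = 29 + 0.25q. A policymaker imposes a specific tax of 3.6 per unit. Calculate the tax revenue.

Competitive equilibrium: 73 − 0.8q = 29 + 0.25q → q* = 41.9048, p* = 39.4762.
With the tax, the buyer price exceeds the seller price by 3.6: (73 − 0.8q) − (29 + 0.25q) = 3.6 → q' = 38.4762.
Tax revenue = 3.6 × 38.4762 = 138.51.

138.51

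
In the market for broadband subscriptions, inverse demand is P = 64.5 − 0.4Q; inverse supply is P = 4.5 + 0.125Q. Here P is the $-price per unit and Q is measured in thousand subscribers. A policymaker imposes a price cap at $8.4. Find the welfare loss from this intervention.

$1812.10 thousand

Competitive equilibrium: 64.5 − 0.4Q = 4.5 + 0.125Q → Q* = 114.2857, P* = 18.7857.
At the ceiling P = 8.4, quantity supplied = (8.4 − 4.5)/0.125 = 31.2.
Willingness to pay at Q' = 31.2: 64.5 − 0.4·31.2 = 52.02.
ΔQ = 114.2857 − 31.2 = 83.0857; wedge = 52.02 − 8.4 = 43.62.
Welfare loss = ½ × 83.0857 × 43.62 = $1812.10 thousand.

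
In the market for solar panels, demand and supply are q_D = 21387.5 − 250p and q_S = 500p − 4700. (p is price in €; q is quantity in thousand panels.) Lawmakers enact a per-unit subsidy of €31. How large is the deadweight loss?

In inverse form: demand p = 85.55 − 0.004q, supply p = 9.4 + 0.002q.
Competitive equilibrium: 85.55 − 0.004q = 9.4 + 0.002q → q* = 12691.6667, p* = 34.7833.
The subsidy lowers effective supply by 31: p = 0.002q − 21.6.
New quantity: 85.55 − 0.004q = 0.002q − 21.6 → q' = 17858.3333.
Overproduction Δq = 17858.3333 − 12691.6667 = 5166.6666; wedge = subsidy = 31.
DWL = ½ × 5166.6666 × 31 = €80083.33 thousand.

€80083.33 thousand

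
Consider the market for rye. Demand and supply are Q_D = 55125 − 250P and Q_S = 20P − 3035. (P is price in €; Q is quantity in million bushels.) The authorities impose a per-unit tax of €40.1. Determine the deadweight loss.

€14888.98 million

In inverse form: demand P = 220.5 − 0.004Q, supply P = 151.75 + 0.05Q.
Competitive equilibrium: 220.5 − 0.004Q = 151.75 + 0.05Q → Q* = 1273.1481, P* = 215.4074.
With the tax, the buyer price exceeds the seller price by 40.1: (220.5 − 0.004Q) − (151.75 + 0.05Q) = 40.1 → Q' = 530.5556.
ΔQ = 1273.1481 − 530.5556 = 742.5925; the wedge equals the tax, 40.1.
Deadweight loss = ½ × 742.5925 × 40.1 = €14888.98 million.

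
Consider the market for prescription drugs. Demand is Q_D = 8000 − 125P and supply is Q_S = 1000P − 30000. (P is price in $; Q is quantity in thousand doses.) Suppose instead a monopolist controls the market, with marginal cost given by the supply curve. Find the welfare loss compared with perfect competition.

$14222.22 thousand

In inverse form: demand P = 64 − 0.008Q, supply P = 30 + 0.001Q.
Competitive equilibrium: 64 − 0.008Q = 30 + 0.001Q → Q* = 3777.7778, P* = 33.7778.
Marginal revenue: MR = 64 − 0.016Q. Set MR = MC: 64 − 0.016Q = 30 + 0.001Q → Q_m = 2000.
Price P_m = 64 − 0.008·2000 = 48; MC(Q_m) = 30 + 0.001·2000 = 32.
Competitive Q* = 3777.7778, so ΔQ = 1777.7778; wedge = 48 − 32 = 16.
Welfare loss = ½ × 1777.7778 × 16 = $14222.22 thousand.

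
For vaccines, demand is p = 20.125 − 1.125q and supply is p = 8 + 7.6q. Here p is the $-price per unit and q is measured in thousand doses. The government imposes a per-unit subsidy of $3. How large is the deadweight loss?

Competitive equilibrium: 20.125 − 1.125q = 8 + 7.6q → q* = 1.3897, p* = 18.5616.
The subsidy lowers effective supply by 3: p = 5 + 7.6q.
New quantity: 20.125 − 1.125q = 5 + 7.6q → q' = 1.7335.
Overproduction Δq = 1.7335 − 1.3897 = 0.3438; wedge = subsidy = 3.
DWL = ½ × 0.3438 × 3 = $0.52 thousand.

$0.52 thousand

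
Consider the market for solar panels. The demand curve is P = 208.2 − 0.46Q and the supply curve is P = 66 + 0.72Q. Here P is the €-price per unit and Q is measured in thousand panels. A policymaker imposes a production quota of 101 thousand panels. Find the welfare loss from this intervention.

€224.54 thousand

Competitive equilibrium: 208.2 − 0.46Q = 66 + 0.72Q → Q* = 120.5085, P* = 152.7661.
At Q = 101: demand price = 208.2 − 0.46·101 = 161.74; supply price = 66 + 0.72·101 = 138.72.
ΔQ = 120.5085 − 101 = 19.5085; wedge = 161.74 − 138.72 = 23.02.
The triangle = ½ × 19.5085 × 23.02 = €224.54 thousand.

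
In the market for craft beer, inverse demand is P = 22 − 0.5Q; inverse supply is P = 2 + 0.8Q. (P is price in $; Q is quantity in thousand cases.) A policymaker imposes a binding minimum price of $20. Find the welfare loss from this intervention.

$84.25 thousand

Competitive equilibrium: 22 − 0.5Q = 2 + 0.8Q → Q* = 15.3846, P* = 14.3077.
At the floor P = 20, quantity demanded = (22 − 20)/0.5 = 4.
Sellers' marginal cost at Q' = 4: 2 + 0.8·4 = 5.2.
ΔQ = 15.3846 − 4 = 11.3846; wedge = 20 − 5.2 = 14.8.
The triangle = ½ × 11.3846 × 14.8 = $84.25 thousand.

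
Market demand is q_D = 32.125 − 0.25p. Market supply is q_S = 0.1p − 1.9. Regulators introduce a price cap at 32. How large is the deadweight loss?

In inverse form: demand p = 128.5 − 4q, supply p = 19 + 10q.
Competitive equilibrium: 128.5 − 4q = 19 + 10q → q* = 7.8214, p* = 97.2143.
At the ceiling p = 32, quantity supplied = (32 − 19)/10 = 1.3.
Willingness to pay at q' = 1.3: 128.5 − 4·1.3 = 123.3.
Δq = 7.8214 − 1.3 = 6.5214; wedge = 123.3 − 32 = 91.3.
Welfare loss = ½ × 6.5214 × 91.3 = 297.70.

297.70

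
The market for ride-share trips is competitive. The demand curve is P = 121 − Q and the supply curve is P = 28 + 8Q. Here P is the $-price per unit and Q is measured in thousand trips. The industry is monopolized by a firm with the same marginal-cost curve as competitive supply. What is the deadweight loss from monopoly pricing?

$4.805 thousand

Competitive equilibrium: 121 − Q = 28 + 8Q → Q* = 10.3333, P* = 110.6667.
Marginal revenue: MR = 121 − 2Q. Set MR = MC: 121 − 2Q = 28 + 8Q → Q_m = 9.3.
Price P_m = 121 − 1·9.3 = 111.7; MC(Q_m) = 28 + 8·9.3 = 102.4.
Competitive Q* = 10.3333, so ΔQ = 1.0333; wedge = 111.7 − 102.4 = 9.3.
Deadweight loss = ½ × 1.0333 × 9.3 = $4.805 thousand.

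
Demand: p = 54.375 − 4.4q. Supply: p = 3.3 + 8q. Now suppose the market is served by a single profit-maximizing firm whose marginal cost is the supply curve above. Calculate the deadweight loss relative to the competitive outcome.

Competitive equilibrium: 54.375 − 4.4q = 3.3 + 8q → q* = 4.119, p* = 36.2516.
Marginal revenue: MR = 54.375 − 8.8q. Set MR = MC: 54.375 − 8.8q = 3.3 + 8q → q_m = 3.0402.
Price p_m = 54.375 − 4.4·3.0402 = 40.9981; MC(q_m) = 3.3 + 8·3.0402 = 27.6216.
Competitive q* = 4.119, so Δq = 1.0788; wedge = 40.9981 − 27.6216 = 13.3765.
Welfare loss = ½ × 1.0788 × 13.3765 = 7.22.

7.22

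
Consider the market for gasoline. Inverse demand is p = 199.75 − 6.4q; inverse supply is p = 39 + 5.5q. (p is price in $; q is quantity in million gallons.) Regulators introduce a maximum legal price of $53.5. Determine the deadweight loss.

Competitive equilibrium: 199.75 − 6.4q = 39 + 5.5q → q* = 13.5084, p* = 113.29622.
At the ceiling p = 53.5, quantity supplied = (53.5 − 39)/5.5 = 2.63636.
Willingness to pay at q' = 2.63636: 199.75 − 6.4·2.63636 = 182.8773.
Δq = 13.5084 − 2.63636 = 10.87204; wedge = 182.8773 − 53.5 = 129.3773.
Deadweight loss = ½ × 10.87204 × 129.3773 = $703.30 million.

$703.30 million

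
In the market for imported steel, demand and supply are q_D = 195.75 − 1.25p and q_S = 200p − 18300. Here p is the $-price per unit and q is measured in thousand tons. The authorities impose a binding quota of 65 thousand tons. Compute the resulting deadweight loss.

In inverse form: demand p = 156.6 − 0.8q, supply p = 91.5 + 0.005q.
Competitive equilibrium: 156.6 − 0.8q = 91.5 + 0.005q → q* = 80.8696, p* = 91.9043.
At q = 65: demand price = 156.6 − 0.8·65 = 104.6; supply price = 91.5 + 0.005·65 = 91.825.
Δq = 80.8696 − 65 = 15.8696; wedge = 104.6 − 91.825 = 12.775.
DWL = ½ × 15.8696 × 12.775 = $101.37 thousand.

$101.37 thousand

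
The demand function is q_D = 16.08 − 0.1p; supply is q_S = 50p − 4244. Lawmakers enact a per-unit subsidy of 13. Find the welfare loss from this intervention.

8.43

In inverse form: demand p = 160.8 − 10q, supply p = 84.88 + 0.02q.
Competitive equilibrium: 160.8 − 10q = 84.88 + 0.02q → q* = 7.5768, p* = 85.0315.
The subsidy lowers effective supply by 13: p = 71.88 + 0.02q.
New quantity: 160.8 − 10q = 71.88 + 0.02q → q' = 8.8743.
Overproduction Δq = 8.8743 − 7.5768 = 1.2975; wedge = subsidy = 13.
The triangle = ½ × 1.2975 × 13 = 8.43.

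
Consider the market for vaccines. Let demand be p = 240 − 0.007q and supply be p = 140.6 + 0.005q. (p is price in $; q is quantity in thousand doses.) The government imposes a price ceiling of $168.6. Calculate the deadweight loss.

$43201.67 thousand

Competitive equilibrium: 240 − 0.007q = 140.6 + 0.005q → q* = 8283.3333, p* = 182.0167.
At the ceiling p = 168.6, quantity supplied = (168.6 − 140.6)/0.005 = 5600.
Willingness to pay at q' = 5600: 240 − 0.007·5600 = 200.8.
Δq = 8283.3333 − 5600 = 2683.3333; wedge = 200.8 − 168.6 = 32.2.
Deadweight loss = ½ × 2683.3333 × 32.2 = $43201.67 thousand.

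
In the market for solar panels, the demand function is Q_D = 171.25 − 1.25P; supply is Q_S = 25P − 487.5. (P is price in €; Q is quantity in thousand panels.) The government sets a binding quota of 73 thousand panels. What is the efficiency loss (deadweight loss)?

€1878.69 thousand

In inverse form: demand P = 137 − 0.8Q, supply P = 19.5 + 0.04Q.
Competitive equilibrium: 137 − 0.8Q = 19.5 + 0.04Q → Q* = 139.881, P* = 25.0952.
At Q = 73: demand price = 137 − 0.8·73 = 78.6; supply price = 19.5 + 0.04·73 = 22.42.
ΔQ = 139.881 − 73 = 66.881; wedge = 78.6 − 22.42 = 56.18.
Deadweight loss = ½ × 66.881 × 56.18 = €1878.69 thousand.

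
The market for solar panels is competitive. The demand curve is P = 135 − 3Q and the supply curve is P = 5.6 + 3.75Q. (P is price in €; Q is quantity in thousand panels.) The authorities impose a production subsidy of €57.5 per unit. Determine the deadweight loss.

€244.91 thousand

Competitive equilibrium: 135 − 3Q = 5.6 + 3.75Q → Q* = 19.1704, P* = 77.4889.
The subsidy lowers effective supply by 57.5: P = 3.75Q − 51.9.
New quantity: 135 − 3Q = 3.75Q − 51.9 → Q' = 27.6889.
Overproduction ΔQ = 27.6889 − 19.1704 = 8.5185; wedge = subsidy = 57.5.
Welfare loss = ½ × 8.5185 × 57.5 = €244.91 thousand.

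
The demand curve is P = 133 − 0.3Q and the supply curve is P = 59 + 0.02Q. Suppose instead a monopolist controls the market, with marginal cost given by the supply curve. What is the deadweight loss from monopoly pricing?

Competitive equilibrium: 133 − 0.3Q = 59 + 0.02Q → Q* = 231.25, P* = 63.625.
Marginal revenue: MR = 133 − 0.6Q. Set MR = MC: 133 − 0.6Q = 59 + 0.02Q → Q_m = 119.35484.
Price P_m = 133 − 0.3·119.35484 = 97.19355; MC(Q_m) = 59 + 0.02·119.35484 = 61.3871.
Competitive Q* = 231.25, so ΔQ = 111.89516; wedge = 97.19355 − 61.3871 = 35.80645.
DWL = ½ × 111.89516 × 35.80645 = 2003.28.

2003.28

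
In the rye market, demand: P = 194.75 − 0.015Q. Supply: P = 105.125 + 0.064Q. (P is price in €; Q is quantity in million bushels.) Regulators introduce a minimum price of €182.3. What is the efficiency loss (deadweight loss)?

€3662.30 million

Competitive equilibrium: 194.75 − 0.015Q = 105.125 + 0.064Q → Q* = 1134.4937, P* = 177.7326.
At the floor P = 182.3, quantity demanded = (194.75 − 182.3)/0.015 = 830.
Sellers' marginal cost at Q' = 830: 105.125 + 0.064·830 = 158.245.
ΔQ = 1134.4937 − 830 = 304.4937; wedge = 182.3 − 158.245 = 24.055.
Welfare loss = ½ × 304.4937 × 24.055 = €3662.30 million.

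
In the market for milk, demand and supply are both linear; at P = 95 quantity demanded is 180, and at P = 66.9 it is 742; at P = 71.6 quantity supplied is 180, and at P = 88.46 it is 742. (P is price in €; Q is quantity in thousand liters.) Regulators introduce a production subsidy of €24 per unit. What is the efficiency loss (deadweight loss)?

Demand slope = (66.9 − 95)/(742 − 180) = −0.05, so P = 104 − 0.05Q.
Supply slope = (88.46 − 71.6)/(742 − 180) = 0.03, so P = 66.2 + 0.03Q.
Competitive equilibrium: 104 − 0.05Q = 66.2 + 0.03Q → Q* = 472.5, P* = 80.375.
The subsidy lowers effective supply by 24: P = 42.2 + 0.03Q.
New quantity: 104 − 0.05Q = 42.2 + 0.03Q → Q' = 772.5.
Overproduction ΔQ = 772.5 − 472.5 = 300; wedge = subsidy = 24.
Welfare loss = ½ × 300 × 24 = €3600 thousand.

€3600 thousand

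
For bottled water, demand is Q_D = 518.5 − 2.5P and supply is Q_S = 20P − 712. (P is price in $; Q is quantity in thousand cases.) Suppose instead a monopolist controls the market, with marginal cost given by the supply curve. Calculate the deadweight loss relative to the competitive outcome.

$7262.50 thousand

In inverse form: demand P = 207.4 − 0.4Q, supply P = 35.6 + 0.05Q.
Competitive equilibrium: 207.4 − 0.4Q = 35.6 + 0.05Q → Q* = 381.7778, P* = 54.6889.
Marginal revenue: MR = 207.4 − 0.8Q. Set MR = MC: 207.4 − 0.8Q = 35.6 + 0.05Q → Q_m = 202.1176.
Price P_m = 207.4 − 0.4·202.1176 = 126.553; MC(Q_m) = 35.6 + 0.05·202.1176 = 45.7059.
Competitive Q* = 381.7778, so ΔQ = 179.6602; wedge = 126.553 − 45.7059 = 80.8471.
The triangle = ½ × 179.6602 × 80.8471 = $7262.50 thousand.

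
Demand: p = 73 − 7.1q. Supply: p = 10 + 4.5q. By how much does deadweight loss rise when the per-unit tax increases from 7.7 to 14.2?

6.14

Competitive equilibrium: 73 − 7.1q = 10 + 4.5q → q* = 5.431, p* = 34.4397.
For a per-unit tax t: Δq = t/11.6, so DWL = ½·t·(t/11.6) = t²/23.2.
At t = 7.7: DWL = 2.556. At t = 14.2: DWL = 8.691.
Increase = 8.691 − 2.556 = 6.14.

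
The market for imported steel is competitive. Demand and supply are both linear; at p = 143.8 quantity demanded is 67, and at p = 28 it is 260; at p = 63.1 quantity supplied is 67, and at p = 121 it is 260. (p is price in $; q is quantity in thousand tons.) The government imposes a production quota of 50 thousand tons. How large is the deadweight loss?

Demand slope = (28 − 143.8)/(260 − 67) = −0.6, so p = 184 − 0.6q.
Supply slope = (121 − 63.1)/(260 − 67) = 0.3, so p = 43 + 0.3q.
Competitive equilibrium: 184 − 0.6q = 43 + 0.3q → q* = 156.6667, p* = 90.
At q = 50: demand price = 184 − 0.6·50 = 154; supply price = 43 + 0.3·50 = 58.
Δq = 156.6667 − 50 = 106.6667; wedge = 154 − 58 = 96.
The triangle = ½ × 106.6667 × 96 = $5120 thousand.

$5120 thousand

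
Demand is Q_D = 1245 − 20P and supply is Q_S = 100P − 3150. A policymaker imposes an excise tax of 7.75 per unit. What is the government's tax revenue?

In inverse form: demand P = 62.25 − 0.05Q, supply P = 31.5 + 0.01Q.
Competitive equilibrium: 62.25 − 0.05Q = 31.5 + 0.01Q → Q* = 512.5, P* = 36.625.
With the tax, the buyer price exceeds the seller price by 7.75: (62.25 − 0.05Q) − (31.5 + 0.01Q) = 7.75 → Q' = 383.3333.
Tax revenue = 7.75 × 383.3333 = 2970.83.

2970.83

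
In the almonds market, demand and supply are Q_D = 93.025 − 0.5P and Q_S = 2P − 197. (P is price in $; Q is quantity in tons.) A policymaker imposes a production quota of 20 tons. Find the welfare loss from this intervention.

$282

In inverse form: demand P = 186.05 − 2Q, supply P = 98.5 + 0.5Q.
Competitive equilibrium: 186.05 − 2Q = 98.5 + 0.5Q → Q* = 35.02, P* = 116.01.
At Q = 20: demand price = 186.05 − 2·20 = 146.05; supply price = 98.5 + 0.5·20 = 108.5.
ΔQ = 35.02 − 20 = 15.02; wedge = 146.05 − 108.5 = 37.55.
Deadweight loss = ½ × 15.02 × 37.55 = $282.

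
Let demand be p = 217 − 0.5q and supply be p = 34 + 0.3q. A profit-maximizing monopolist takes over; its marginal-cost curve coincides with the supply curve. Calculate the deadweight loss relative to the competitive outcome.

3096.25

Competitive equilibrium: 217 − 0.5q = 34 + 0.3q → q* = 228.75, p* = 102.625.
Marginal revenue: MR = 217 − q. Set MR = MC: 217 − q = 34 + 0.3q → q_m = 140.7692.
Price p_m = 217 − 0.5·140.7692 = 146.6154; MC(q_m) = 34 + 0.3·140.7692 = 76.2308.
Competitive q* = 228.75, so Δq = 87.9808; wedge = 146.6154 − 76.2308 = 70.3846.
The triangle = ½ × 87.9808 × 70.3846 = 3096.25.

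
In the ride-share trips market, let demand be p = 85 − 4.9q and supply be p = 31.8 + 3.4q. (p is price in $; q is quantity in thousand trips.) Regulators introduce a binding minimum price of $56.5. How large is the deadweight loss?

$1.46 thousand

Competitive equilibrium: 85 − 4.9q = 31.8 + 3.4q → q* = 6.4096, p* = 53.5928.
At the floor p = 56.5, quantity demanded = (85 − 56.5)/4.9 = 5.8163.
Sellers' marginal cost at q' = 5.8163: 31.8 + 3.4·5.8163 = 51.5754.
Δq = 6.4096 − 5.8163 = 0.5933; wedge = 56.5 − 51.5754 = 4.9246.
The triangle = ½ × 0.5933 × 4.9246 = $1.46 thousand.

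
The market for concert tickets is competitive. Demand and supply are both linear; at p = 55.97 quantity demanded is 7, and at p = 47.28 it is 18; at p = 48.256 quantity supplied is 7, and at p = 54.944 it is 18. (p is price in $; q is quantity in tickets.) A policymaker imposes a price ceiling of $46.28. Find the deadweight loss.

$53.74

Demand slope = (47.28 − 55.97)/(18 − 7) = −0.79, so p = 61.5 − 0.79q.
Supply slope = (54.944 − 48.256)/(18 − 7) = 0.608, so p = 44 + 0.608q.
Competitive equilibrium: 61.5 − 0.79q = 44 + 0.608q → q* = 12.5179, p* = 51.6109.
At the ceiling p = 46.28, quantity supplied = (46.28 − 44)/0.608 = 3.75.
Willingness to pay at q' = 3.75: 61.5 − 0.79·3.75 = 58.5375.
Δq = 12.5179 − 3.75 = 8.7679; wedge = 58.5375 − 46.28 = 12.2575.
The triangle = ½ × 8.7679 × 12.2575 = $53.74.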